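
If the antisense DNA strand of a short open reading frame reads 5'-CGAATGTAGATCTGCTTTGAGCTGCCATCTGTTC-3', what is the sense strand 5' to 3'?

The coding strand is complementary and antiparallel to the template: take the complement (A↔T, G↔C) and reverse.

5'-GAACAGATGGCAGCTCAAAGCAGATCTACATTCG-3'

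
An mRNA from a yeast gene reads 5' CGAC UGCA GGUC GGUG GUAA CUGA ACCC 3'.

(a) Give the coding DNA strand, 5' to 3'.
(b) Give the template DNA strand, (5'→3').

(a) The coding strand matches the mRNA with U→T.
(b) The template strand is the reverse complement of the coding strand.

(a) 5'-CGACTGCAGGTCGGTGGTAACTGAACCC-3'
(b) 5'-GGGTTCAGTTACCACCGACCTGCAGTCG-3'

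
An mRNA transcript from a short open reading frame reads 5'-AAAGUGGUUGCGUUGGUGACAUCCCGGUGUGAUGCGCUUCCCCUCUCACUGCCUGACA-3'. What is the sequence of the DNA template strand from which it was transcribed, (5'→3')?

Replace U with T to get the coding DNA strand: AAAGTGGTTGCGTTGGTGACATCCCGGTGTGATGCGCTTCCCCTCTCACTGCCTGACA. The template strand is its reverse complement (complement TTTCACCAACGCAACCACTGTAGGGCCACACTACGCGAAGGGGAGAGTGACGGACTGT, then reverse).

5'-TGTCAGGCAGTGAGAGGGGAAGCGCATCACACCGGGATGTCACCAACGCAACCACTTT-3'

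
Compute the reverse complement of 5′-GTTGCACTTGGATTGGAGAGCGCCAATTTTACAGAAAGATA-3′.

5'-TATCTTTCTGTAAAATTGGCGCTCTCCAATCCAAGTGCAAC-3'

Complement each base (A↔T, G↔C): CAACGTGAACCTAACCTCTCGCGGTTAAAATGTCTTTCTAT. Then reverse.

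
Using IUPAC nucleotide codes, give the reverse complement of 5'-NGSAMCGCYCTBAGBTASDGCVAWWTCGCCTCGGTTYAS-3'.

Standard pairs A↔T, G↔C; ambiguity codes pair Y↔R, M↔K, W↔W, S↔S, B↔V, D↔H, N↔N. Complement (NCSTKGCGRGAVTCVATSHCGBTWWAGCGGAGCCAARTS), then reverse for 5'→3'.

5'-STRAACCGAGGCGAWWTBGCHSTAVCTVAGRGCGKTSCN-3'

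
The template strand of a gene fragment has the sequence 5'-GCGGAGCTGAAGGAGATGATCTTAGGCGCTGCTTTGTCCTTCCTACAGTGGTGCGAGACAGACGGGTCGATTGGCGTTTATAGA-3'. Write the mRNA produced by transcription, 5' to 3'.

5'-UCUAUAAACGCCAAUCGACCCGUCUGUCUCGCACCACUGUAGGAAGGACAAAGCAGCGCCUAAGAUCAUCUCCUUCAGCUCCGC-3'

RNA polymerase reads the template 3'→5' and synthesizes mRNA 5'→3' by base-pairing (A→U, T→A, G↔C). The complement of the template is CGCCTCGACTTCCTCTACTAGAATCCGCGACGAAACAGGAAGGATGTCACCACGCTCTGTCTGCCCAGCTAACCGCAAATATCT; antiparallel, so 5'→3' the coding strand is TCTATAAACGCCAATCGACCCGTCTGTCTCGCACCACTGTAGGAAGGACAAAGCAGCGCCTAAGATCATCTCCTTCAGCTCCGC. Replace T with U for the mRNA.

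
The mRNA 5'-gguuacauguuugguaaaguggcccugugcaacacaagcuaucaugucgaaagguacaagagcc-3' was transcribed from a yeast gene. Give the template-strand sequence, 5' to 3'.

Replace U with T to get the coding DNA strand: GGTTACATGTTTGGTAAAGTGGCCCTGTGCAACACAAGCTATCATGTCGAAAGGTACAAGAGCC. The template strand is its reverse complement (complement CCAATGTACAAACCATTTCACCGGGACACGTTGTGTTCGATAGTACAGCTTTCCATGTTCTCGG, then reverse).

5'-GGCTCTTGTACCTTTCGACATGATAGCTTGTGTTGCACAGGGCCACTTTACCAAACATGTAACC-3'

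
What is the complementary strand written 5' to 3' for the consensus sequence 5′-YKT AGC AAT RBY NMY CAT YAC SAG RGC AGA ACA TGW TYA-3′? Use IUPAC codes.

Standard pairs A↔T, G↔C; ambiguity codes pair R↔Y, M↔K, W↔W, S↔S, B↔V, N↔N. Complement (RMATCGTTAYVRNKRGTARTGSTCYCGTCTTGTACWART), then reverse for 5'→3'.

5'-TRAWCATGTTCTGCYCTSGTRATGRKNRVYATTGCTAMR-3'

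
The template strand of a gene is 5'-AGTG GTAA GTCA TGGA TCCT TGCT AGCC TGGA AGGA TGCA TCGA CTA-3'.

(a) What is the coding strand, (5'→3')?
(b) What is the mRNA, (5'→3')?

(a) The coding strand is the reverse complement of the template: complement TCACCATTCAGTACCTAGGAACGATCGGACCTTCCTACGTAGCTGAT, then reverse.
(b) mRNA has the coding-strand sequence with T→U.

(a) 5'-TAGTCGATGCATCCTTCCAGGCTAGCAAGGATCCATGACTTACCACT-3'
(b) 5'-UAGUCGAUGCAUCCUUCCAGGCUAGCAAGGAUCCAUGACUUACCACU-3'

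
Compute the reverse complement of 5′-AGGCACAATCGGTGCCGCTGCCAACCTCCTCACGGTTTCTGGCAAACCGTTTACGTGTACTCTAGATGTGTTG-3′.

5′-CAACACATCTAGAGTACACGTAAACGGTTTGCCAGAAACCGTGAGGAGGTTGGCAGCGGCACCGATTGTGCCT-3′

Complement each base (A↔T, G↔C): TCCGTGTTAGCCACGGCGACGGTTGGAGGAGTGCCAAAGACCGTTTGGCAAATGCACATGAGATCTACACAAC. Then reverse.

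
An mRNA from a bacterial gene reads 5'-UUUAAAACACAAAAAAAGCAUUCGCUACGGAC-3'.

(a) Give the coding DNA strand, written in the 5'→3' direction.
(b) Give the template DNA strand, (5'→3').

(a) 5'-TTTAAAACACAAAAAAAGCATTCGCTACGGAC-3'
(b) 5'-GTCCGTAGCGAATGCTTTTTTTGTGTTTTAAA-3'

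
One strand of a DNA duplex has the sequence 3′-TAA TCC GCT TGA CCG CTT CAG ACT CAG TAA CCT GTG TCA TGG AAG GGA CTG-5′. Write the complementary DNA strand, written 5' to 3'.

The strand is given 3'→5', so its complement runs 5'→3' in the same left-to-right order: pair each base A↔T, G↔C.

5'-ATTAGGCGAACTGGCGAAGTCTGAGTCATTGGACACAGTACCTTCCCTGAC-3'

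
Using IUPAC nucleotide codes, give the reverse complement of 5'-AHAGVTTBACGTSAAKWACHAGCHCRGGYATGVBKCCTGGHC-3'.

5′-GDCCAGGMVBCATRCCYGDGCTDGTWMTTSACGTVAABCTDT-3′

Standard pairs A↔T, G↔C; ambiguity codes pair R↔Y, K↔M, W↔W, S↔S, B↔V, H↔D. Complement (TDTCBAAVTGCASTTMWTGDTCGDGYCCRTACBVMGGACCDG), then reverse for 5'→3'.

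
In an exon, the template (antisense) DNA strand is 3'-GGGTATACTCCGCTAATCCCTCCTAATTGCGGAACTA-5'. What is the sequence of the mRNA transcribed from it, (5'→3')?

5'-CCCAUAUGAGGCGAUUAGGGAGGAUUAACGCCUUGAU-3'

Reading the template 3'→5' as shown, RNA polymerase pairs each base (A→U, T→A, G↔C) to build mRNA 5'→3' directly.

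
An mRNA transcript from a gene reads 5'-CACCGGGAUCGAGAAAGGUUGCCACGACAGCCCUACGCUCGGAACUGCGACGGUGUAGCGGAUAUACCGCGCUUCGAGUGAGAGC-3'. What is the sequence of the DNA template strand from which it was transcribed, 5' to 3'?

Replace U with T to get the coding DNA strand: CACCGGGATCGAGAAAGGTTGCCACGACAGCCCTACGCTCGGAACTGCGACGGTGTAGCGGATATACCGCGCTTCGAGTGAGAGC. The template strand is its reverse complement (complement GTGGCCCTAGCTCTTTCCAACGGTGCTGTCGGGATGCGAGCCTTGACGCTGCCACATCGCCTATATGGCGCGAAGCTCACTCTCG, then reverse).

5'-GCTCTCACTCGAAGCGCGGTATATCCGCTACACCGTCGCAGTTCCGAGCGTAGGGCTGTCGTGGCAACCTTTCTCGATCCCGGTG-3'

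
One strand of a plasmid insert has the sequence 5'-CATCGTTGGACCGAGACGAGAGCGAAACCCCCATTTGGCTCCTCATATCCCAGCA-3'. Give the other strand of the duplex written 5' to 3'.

5'-TGCTGGGATATGAGGAGCCAAATGGGGGTTTCGCTCTCGTCTCGGTCCAACGATG-3'

Pairing A↔T and G↔C gives GTAGCAACCTGGCTCTGCTCTCGCTTTGGGGGTAAACCGAGGAGTATAGGGTCGT, running 3'→5'. Reverse for the 5'→3' convention.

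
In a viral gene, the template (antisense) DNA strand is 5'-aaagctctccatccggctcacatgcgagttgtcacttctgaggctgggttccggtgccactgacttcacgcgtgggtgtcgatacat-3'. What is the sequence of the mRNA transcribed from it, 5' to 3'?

RNA polymerase reads the template 3'→5' and synthesizes mRNA 5'→3' by base-pairing (A→U, T→A, G↔C). The complement of the template is TTTCGAGAGGTAGGCCGAGTGTACGCTCAACAGTGAAGACTCCGACCCAAGGCCACGGTGACTGAAGTGCGCACCCACAGCTATGTA; antiparallel, so 5'→3' the coding strand is ATGTATCGACACCCACGCGTGAAGTCAGTGGCACCGGAACCCAGCCTCAGAAGTGACAACTCGCATGTGAGCCGGATGGAGAGCTTT. Replace T with U for the mRNA.

5′-AUGUAUCGACACCCACGCGUGAAGUCAGUGGCACCGGAACCCAGCCUCAGAAGUGACAACUCGCAUGUGAGCCGGAUGGAGAGCUUU-3′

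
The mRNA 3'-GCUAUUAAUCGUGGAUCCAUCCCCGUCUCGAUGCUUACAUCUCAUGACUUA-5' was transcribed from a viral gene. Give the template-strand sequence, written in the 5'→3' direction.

Written 5'→3' the mRNA is AUUCAGUACUCUACAUUCGUAGCUCUGCCCCUACCUAGGUGCUAAUUAUCG, so the coding DNA strand is ATTCAGTACTCTACATTCGTAGCTCTGCCCCTACCTAGGTGCTAATTATCG. The template is its reverse complement.

5′-CGATAATTAGCACCTAGGTAGGGGCAGAGCTACGAATGTAGAGTACTGAAT-3′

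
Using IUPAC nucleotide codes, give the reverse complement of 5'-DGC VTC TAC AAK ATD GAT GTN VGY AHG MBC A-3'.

5'-TGVKCDTRCBNACATCHATMTTGTAGABGCH-3'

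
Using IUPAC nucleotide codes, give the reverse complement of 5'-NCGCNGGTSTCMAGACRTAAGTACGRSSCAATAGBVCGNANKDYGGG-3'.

Standard pairs A↔T, G↔C; ambiguity codes pair R↔Y, M↔K, S↔S, B↔V, D↔H, N↔N. Complement (NGCGNCCASAGKTCTGYATTCATGCYSSGTTATCVBGCNTNMHRCCC), then reverse for 5'→3'.

5'-CCCRHMNTNCGBVCTATTGSSYCGTACTTAYGTCTKGASACCNGCGN-3'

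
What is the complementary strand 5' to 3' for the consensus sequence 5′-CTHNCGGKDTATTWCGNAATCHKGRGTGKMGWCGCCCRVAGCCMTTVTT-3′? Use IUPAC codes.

5′-AABAAKGGCTBYGGGCGWCKMCACYCMDGATTNCGWAATAHMCCGNDAG-3′

Standard pairs A↔T, G↔C; ambiguity codes pair R↔Y, M↔K, W↔W, D↔H, V↔B, N↔N. Complement (GADNGCCMHATAAWGCNTTAGDMCYCACMKCWGCGGGYBTCGGKAABAA), then reverse for 5'→3'.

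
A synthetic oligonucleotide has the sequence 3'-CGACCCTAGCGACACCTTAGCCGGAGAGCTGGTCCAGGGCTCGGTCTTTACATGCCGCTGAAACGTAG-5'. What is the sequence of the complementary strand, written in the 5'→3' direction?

5′-GCTGGGATCGCTGTGGAATCGGCCTCTCGACCAGGTCCCGAGCCAGAAATGTACGGCGACTTTGCATC-3′

The strand is given 3'→5', so its complement runs 5'→3' in the same left-to-right order: pair each base A↔T, G↔C.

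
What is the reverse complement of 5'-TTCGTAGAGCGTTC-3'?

Complement each base (A↔T, G↔C): AAGCATCTCGCAAG. Then reverse.

5'-GAACGCTCTACGAA-3'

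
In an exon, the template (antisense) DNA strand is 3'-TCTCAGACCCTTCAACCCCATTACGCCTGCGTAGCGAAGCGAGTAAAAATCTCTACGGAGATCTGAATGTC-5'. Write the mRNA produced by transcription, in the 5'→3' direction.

Reading the template 3'→5' as shown, RNA polymerase pairs each base (A→U, T→A, G↔C) to build mRNA 5'→3' directly.

5′-AGAGUCUGGGAAGUUGGGGUAAUGCGGACGCAUCGCUUCGCUCAUUUUUAGAGAUGCCUCUAGACUUACAG-3′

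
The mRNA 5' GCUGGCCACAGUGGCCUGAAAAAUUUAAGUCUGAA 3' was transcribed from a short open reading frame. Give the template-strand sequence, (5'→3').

Replace U with T to get the coding DNA strand: GCTGGCCACAGTGGCCTGAAAAATTTAAGTCTGAA. The template strand is its reverse complement (complement CGACCGGTGTCACCGGACTTTTTAAATTCAGACTT, then reverse).

5'-TTCAGACTTAAATTTTTCAGGCCACTGTGGCCAGC-3'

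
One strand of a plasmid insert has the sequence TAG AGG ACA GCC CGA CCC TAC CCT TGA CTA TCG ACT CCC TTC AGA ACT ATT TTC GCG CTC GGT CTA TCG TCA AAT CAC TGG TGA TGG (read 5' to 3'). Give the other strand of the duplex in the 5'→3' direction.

5′-CCATCACCAGTGATTTGACGATAGACCGAGCGCGAAAATAGTTCTGAAGGGAGTCGATAGTCAAGGGTAGGGTCGGGCTGTCCTCTA-3′

The complement of TAGAGGACAGCCCGACCCTACCCTTGACTATCGACTCCCTTCAGAACTATTTTCGCGCTCGGTCTATCGTCAAATCACTGGTGATGG is ATCTCCTGTCGGGCTGGGATGGGAACTGATAGCTGAGGGAAGTCTTGATAAAAGCGCGAGCCAGATAGCAGTTTAGTGACCACTACC (A↔T, G↔C). DNA strands are antiparallel, so the complementary strand runs 3'→5'; reversing gives the 5'→3' form.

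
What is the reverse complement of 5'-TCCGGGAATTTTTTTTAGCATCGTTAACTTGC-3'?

Reading the sequence 3'→5' and pairing each base (A↔T, G↔C) gives the reverse complement directly.

5'-GCAAGTTAACGATGCTAAAAAAAATTCCCGGA-3'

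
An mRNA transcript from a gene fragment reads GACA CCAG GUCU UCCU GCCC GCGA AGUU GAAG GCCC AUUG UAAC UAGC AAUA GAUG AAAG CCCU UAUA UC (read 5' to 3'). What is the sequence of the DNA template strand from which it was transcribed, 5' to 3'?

5'-GATATAAGGGCTTTCATCTATTGCTAGTTACAATGGGCCTTCAACTTCGCGGGCAGGAAGACCTGGTGTC-3'

Replace U with T to get the coding DNA strand: GACACCAGGTCTTCCTGCCCGCGAAGTTGAAGGCCCATTGTAACTAGCAATAGATGAAAGCCCTTATATC. The template strand is its reverse complement (complement CTGTGGTCCAGAAGGACGGGCGCTTCAACTTCCGGGTAACATTGATCGTTATCTACTTTCGGGAATATAG, then reverse).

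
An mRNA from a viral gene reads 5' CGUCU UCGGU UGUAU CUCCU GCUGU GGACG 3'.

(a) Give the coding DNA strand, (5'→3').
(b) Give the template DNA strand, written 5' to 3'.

(a) The coding strand matches the mRNA with U→T.
(b) The template strand is the reverse complement of the coding strand.

(a) 5'-CGTCTTCGGTTGTATCTCCTGCTGTGGACG-3'
(b) 5'-CGTCCACAGCAGGAGATACAACCGAAGACG-3'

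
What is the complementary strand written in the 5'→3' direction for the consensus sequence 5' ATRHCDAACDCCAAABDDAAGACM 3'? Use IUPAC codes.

5′-KGTCTTHHVTTTGGHGTTHGDYAT-3′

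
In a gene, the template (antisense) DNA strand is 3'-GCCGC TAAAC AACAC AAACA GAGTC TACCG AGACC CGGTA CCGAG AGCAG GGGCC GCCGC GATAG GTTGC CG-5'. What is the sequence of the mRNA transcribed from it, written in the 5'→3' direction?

5'-CGGCGAUUUGUUGUGUUUGUCUCAGAUGGCUCUGGGCCAUGGCUCUCGUCCCCGGCGGCGCUAUCCAACGGC-3'

Reading the template 3'→5' as shown, RNA polymerase pairs each base (A→U, T→A, G↔C) to build mRNA 5'→3' directly.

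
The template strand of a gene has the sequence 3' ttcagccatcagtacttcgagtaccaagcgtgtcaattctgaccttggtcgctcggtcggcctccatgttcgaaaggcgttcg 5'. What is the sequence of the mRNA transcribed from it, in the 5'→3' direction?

5'-AAGUCGGUAGUCAUGAAGCUCAUGGUUCGCACAGUUAAGACUGGAACCAGCGAGCCAGCCGGAGGUACAAGCUUUCCGCAAGC-3'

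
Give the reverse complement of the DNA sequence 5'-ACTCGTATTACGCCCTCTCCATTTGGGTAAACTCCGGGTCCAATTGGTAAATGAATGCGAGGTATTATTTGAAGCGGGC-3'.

Reading the sequence 3'→5' and pairing each base (A↔T, G↔C) gives the reverse complement directly.

5′-GCCCGCTTCAAATAATACCTCGCATTCATTTACCAATTGGACCCGGAGTTTACCCAAATGGAGAGGGCGTAATACGAGT-3′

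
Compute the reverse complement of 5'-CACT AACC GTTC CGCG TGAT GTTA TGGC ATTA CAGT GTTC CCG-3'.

Reading the sequence 3'→5' and pairing each base (A↔T, G↔C) gives the reverse complement directly.

5'-CGGGAACACTGTAATGCCATAACATCACGCGGAACGGTTAGTG-3'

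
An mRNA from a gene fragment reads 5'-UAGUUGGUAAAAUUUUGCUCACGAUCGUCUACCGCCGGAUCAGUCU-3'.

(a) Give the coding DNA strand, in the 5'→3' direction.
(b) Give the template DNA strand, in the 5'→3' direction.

(a) The coding strand matches the mRNA with U→T.
(b) The template strand is the reverse complement of the coding strand.

(a) 5'-TAGTTGGTAAAATTTTGCTCACGATCGTCTACCGCCGGATCAGTCT-3'
(b) 5′-AGACTGATCCGGCGGTAGACGATCGTGAGCAAAATTTTACCAACTA-3′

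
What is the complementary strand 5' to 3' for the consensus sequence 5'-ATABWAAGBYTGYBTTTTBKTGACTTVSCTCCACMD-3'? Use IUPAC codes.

5'-HKGTGGAGSBAAGTCAMVAAAAVRCARVCTTWVTAT-3'

Standard pairs A↔T, G↔C; ambiguity codes pair Y↔R, M↔K, W↔W, S↔S, B↔V, D↔H. Complement (TATVWTTCVRACRVAAAAVMACTGAABSGAGGTGKH), then reverse for 5'→3'.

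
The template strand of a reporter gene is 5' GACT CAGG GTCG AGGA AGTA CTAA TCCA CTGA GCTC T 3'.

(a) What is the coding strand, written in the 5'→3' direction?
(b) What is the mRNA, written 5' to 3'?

(a) The coding strand is the reverse complement of the template: complement CTGAGTCCCAGCTCCTTCATGATTAGGTGACTCGAGA, then reverse.
(b) mRNA has the coding-strand sequence with T→U.

(a) 5'-AGAGCTCAGTGGATTAGTACTTCCTCGACCCTGAGTC-3'
(b) 5′-AGAGCUCAGUGGAUUAGUACUUCCUCGACCCUGAGUC-3′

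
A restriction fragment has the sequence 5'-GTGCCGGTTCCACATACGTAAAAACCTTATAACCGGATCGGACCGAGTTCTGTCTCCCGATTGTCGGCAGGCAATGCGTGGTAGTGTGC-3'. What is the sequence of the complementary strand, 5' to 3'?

5'-GCACACTACCACGCATTGCCTGCCGACAATCGGGAGACAGAACTCGGTCCGATCCGGTTATAAGGTTTTTACGTATGTGGAACCGGCAC-3'

Pairing A↔T and G↔C gives CACGGCCAAGGTGTATGCATTTTTGGAATATTGGCCTAGCCTGGCTCAAGACAGAGGGCTAACAGCCGTCCGTTACGCACCATCACACG, running 3'→5'. Reverse for the 5'→3' convention.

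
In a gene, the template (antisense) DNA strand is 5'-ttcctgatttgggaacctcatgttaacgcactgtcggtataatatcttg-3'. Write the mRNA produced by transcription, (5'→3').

5'-CAAGAUAUUAUACCGACAGUGCGUUAACAUGAGGUUCCCAAAUCAGGAA-3'

The mRNA has the sequence of the coding strand (reverse complement of the template) with T→U. Reverse complement of TTCCTGATTTGGGAACCTCATGTTAACGCACTGTCGGTATAATATCTTG is CAAGATATTATACCGACAGTGCGTTAACATGAGGTTCCCAAATCAGGAA; then T→U.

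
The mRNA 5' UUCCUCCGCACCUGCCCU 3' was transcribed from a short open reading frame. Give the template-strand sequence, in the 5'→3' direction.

Replace U with T to get the coding DNA strand: TTCCTCCGCACCTGCCCT. The template strand is its reverse complement (complement AAGGAGGCGTGGACGGGA, then reverse).

5'-AGGGCAGGTGCGGAGGAA-3'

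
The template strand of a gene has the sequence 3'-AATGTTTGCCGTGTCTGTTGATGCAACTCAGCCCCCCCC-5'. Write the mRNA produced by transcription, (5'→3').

5'-UUACAAACGGCACAGACAACUACGUUGAGUCGGGGGGGG-3'

Reading the template 3'→5' as shown, RNA polymerase pairs each base (A→U, T→A, G↔C) to build mRNA 5'→3' directly.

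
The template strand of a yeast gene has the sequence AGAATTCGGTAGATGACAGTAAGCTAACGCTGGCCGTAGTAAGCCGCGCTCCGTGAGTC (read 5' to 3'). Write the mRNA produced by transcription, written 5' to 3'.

5'-GACUCACGGAGCGCGGCUUACUACGGCCAGCGUUAGCUUACUGUCAUCUACCGAAUUCU-3'

RNA polymerase reads the template 3'→5' and synthesizes mRNA 5'→3' by base-pairing (A→U, T→A, G↔C). The complement of the template is TCTTAAGCCATCTACTGTCATTCGATTGCGACCGGCATCATTCGGCGCGAGGCACTCAG; antiparallel, so 5'→3' the coding strand is GACTCACGGAGCGCGGCTTACTACGGCCAGCGTTAGCTTACTGTCATCTACCGAATTCT. Replace T with U for the mRNA.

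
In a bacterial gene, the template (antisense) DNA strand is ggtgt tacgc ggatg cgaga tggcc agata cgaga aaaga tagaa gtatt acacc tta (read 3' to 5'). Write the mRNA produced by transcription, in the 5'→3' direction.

5'-CCACAAUGCGCCUACGCUCUACCGGUCUAUGCUCUUUUCUAUCUUCAUAAUGUGGAAU-3'

Reading the template 3'→5' as shown, RNA polymerase pairs each base (A→U, T→A, G↔C) to build mRNA 5'→3' directly.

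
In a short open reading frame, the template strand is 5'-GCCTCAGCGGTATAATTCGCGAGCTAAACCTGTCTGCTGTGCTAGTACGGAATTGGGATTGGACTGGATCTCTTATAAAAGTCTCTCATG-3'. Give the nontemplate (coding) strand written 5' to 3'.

5′-CATGAGAGACTTTTATAAGAGATCCAGTCCAATCCCAATTCCGTACTAGCACAGCAGACAGGTTTAGCTCGCGAATTATACCGCTGAGGC-3′

The coding strand is complementary and antiparallel to the template: take the complement (A↔T, G↔C) and reverse.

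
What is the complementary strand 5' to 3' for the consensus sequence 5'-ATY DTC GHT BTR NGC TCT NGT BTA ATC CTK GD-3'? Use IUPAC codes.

5'-HCMAGGATTAVACNAGAGCNYAVADCGAHRAT-3'

Standard pairs A↔T, G↔C; ambiguity codes pair R↔Y, K↔M, B↔V, D↔H, N↔N. Complement (TARHAGCDAVAYNCGAGANCAVATTAGGAMCH), then reverse for 5'→3'.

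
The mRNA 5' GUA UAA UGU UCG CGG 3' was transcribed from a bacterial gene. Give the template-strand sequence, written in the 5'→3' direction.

5'-CCGCGAACATTATAC-3'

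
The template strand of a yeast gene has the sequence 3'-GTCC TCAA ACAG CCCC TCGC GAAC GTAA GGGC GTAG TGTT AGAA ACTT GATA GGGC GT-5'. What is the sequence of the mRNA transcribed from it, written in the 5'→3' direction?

Reading the template 3'→5' as shown, RNA polymerase pairs each base (A→U, T→A, G↔C) to build mRNA 5'→3' directly.

5'-CAGGAGUUUGUCGGGGAGCGCUUGCAUUCCCGCAUCACAAUCUUUGAACUAUCCCGCA-3'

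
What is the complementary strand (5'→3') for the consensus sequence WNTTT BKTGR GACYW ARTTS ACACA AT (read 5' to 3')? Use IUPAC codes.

Standard pairs A↔T, G↔C; ambiguity codes pair R↔Y, K↔M, W↔W, S↔S, B↔V, N↔N. Complement (WNAAAVMACYCTGRWTYAASTGTGTTA), then reverse for 5'→3'.

5'-ATTGTGTSAAYTWRGTCYCAMVAAANW-3'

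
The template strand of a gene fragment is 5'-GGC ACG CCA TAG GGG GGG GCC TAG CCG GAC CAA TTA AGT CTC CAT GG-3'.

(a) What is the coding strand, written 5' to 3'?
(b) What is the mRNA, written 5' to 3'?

(a) 5'-CCATGGAGACTTAATTGGTCCGGCTAGGCCCCCCCCTATGGCGTGCC-3'
(b) 5'-CCAUGGAGACUUAAUUGGUCCGGCUAGGCCCCCCCCUAUGGCGUGCC-3'

(a) The coding strand is the reverse complement of the template: complement CCGTGCGGTATCCCCCCCCGGATCGGCCTGGTTAATTCAGAGGTACC, then reverse.
(b) mRNA has the coding-strand sequence with T→U.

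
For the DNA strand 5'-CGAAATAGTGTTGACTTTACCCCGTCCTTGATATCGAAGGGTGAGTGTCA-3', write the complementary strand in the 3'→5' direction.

3'-GCTTTATCACAACTGAAATGGGGCAGGAACTATAGCTTCCCACTCACAGT-5'

Base-pairing A↔T, G↔C gives the complement. The complementary strand is antiparallel, so paired with a 5'→3' strand it runs 3'→5'.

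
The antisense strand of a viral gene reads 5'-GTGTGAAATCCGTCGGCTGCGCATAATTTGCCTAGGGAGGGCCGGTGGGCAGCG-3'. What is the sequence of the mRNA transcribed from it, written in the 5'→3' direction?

5'-CGCUGCCCACCGGCCCUCCCUAGGCAAAUUAUGCGCAGCCGACGGAUUUCACAC-3'

RNA polymerase reads the template 3'→5' and synthesizes mRNA 5'→3' by base-pairing (A→U, T→A, G↔C). The complement of the template is CACACTTTAGGCAGCCGACGCGTATTAAACGGATCCCTCCCGGCCACCCGTCGC; antiparallel, so 5'→3' the coding strand is CGCTGCCCACCGGCCCTCCCTAGGCAAATTATGCGCAGCCGACGGATTTCACAC. Replace T with U for the mRNA.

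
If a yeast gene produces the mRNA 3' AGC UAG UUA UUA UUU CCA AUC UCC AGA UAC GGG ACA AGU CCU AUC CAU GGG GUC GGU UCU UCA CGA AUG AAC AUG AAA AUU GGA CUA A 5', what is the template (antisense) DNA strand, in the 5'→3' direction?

5'-TCGATCAATAATAAAGGTTAGAGGTCTATGCCCTGTTCAGGATAGGTACCCCAGCCAAGAAGTGCTTACTTGTACTTTTAACCTGATT-3'

Written 5'→3' the mRNA is AAUCAGGUUAAAAGUACAAGUAAGCACUUCUUGGCUGGGGUACCUAUCCUGAACAGGGCAUAGACCUCUAACCUUUAUUAUUGAUCGA, so the coding DNA strand is AATCAGGTTAAAAGTACAAGTAAGCACTTCTTGGCTGGGGTACCTATCCTGAACAGGGCATAGACCTCTAACCTTTATTATTGATCGA. The template is its reverse complement.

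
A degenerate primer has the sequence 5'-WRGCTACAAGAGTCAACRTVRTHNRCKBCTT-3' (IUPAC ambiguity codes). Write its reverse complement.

Standard pairs A↔T, G↔C; ambiguity codes pair R↔Y, K↔M, W↔W, B↔V, H↔D, N↔N. Complement (WYCGATGTTCTCAGTTGYABYADNYGMVGAA), then reverse for 5'→3'.

5′-AAGVMGYNDAYBAYGTTGACTCTTGTAGCYW-3′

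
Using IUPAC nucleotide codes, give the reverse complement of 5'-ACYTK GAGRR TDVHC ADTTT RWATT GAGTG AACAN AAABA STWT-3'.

Standard pairs A↔T, G↔C; ambiguity codes pair R↔Y, K↔M, W↔W, S↔S, B↔V, D↔H, N↔N. Complement (TGRAMCTCYYAHBDGTHAAAYWTAACTCACTTGTNTTTVTSAWA), then reverse for 5'→3'.

5'-AWASTVTTTNTGTTCACTCAATWYAAAHTGDBHAYYCTCMARGT-3'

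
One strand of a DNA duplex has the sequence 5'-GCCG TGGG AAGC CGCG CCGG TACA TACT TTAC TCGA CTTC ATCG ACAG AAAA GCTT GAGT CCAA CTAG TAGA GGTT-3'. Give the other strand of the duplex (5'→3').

The complement of GCCGTGGGAAGCCGCGCCGGTACATACTTTACTCGACTTCATCGACAGAAAAGCTTGAGTCCAACTAGTAGAGGTT is CGGCACCCTTCGGCGCGGCCATGTATGAAATGAGCTGAAGTAGCTGTCTTTTCGAACTCAGGTTGATCATCTCCAA (A↔T, G↔C). DNA strands are antiparallel, so the complementary strand runs 3'→5'; reversing gives the 5'→3' form.

5'-AACCTCTACTAGTTGGACTCAAGCTTTTCTGTCGATGAAGTCGAGTAAAGTATGTACCGGCGCGGCTTCCCACGGC-3'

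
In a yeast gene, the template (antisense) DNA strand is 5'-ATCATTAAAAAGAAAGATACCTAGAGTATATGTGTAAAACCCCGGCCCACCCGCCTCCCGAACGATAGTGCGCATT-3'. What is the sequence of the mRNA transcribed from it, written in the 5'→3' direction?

5′-AAUGCGCACUAUCGUUCGGGAGGCGGGUGGGCCGGGGUUUUACACAUAUACUCUAGGUAUCUUUCUUUUUAAUGAU-3′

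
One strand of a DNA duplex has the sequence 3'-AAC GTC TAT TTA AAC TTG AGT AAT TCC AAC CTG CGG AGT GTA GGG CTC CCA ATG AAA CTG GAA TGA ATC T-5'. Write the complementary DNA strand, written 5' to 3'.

5'-TTGCAGATAAATTTGAACTCATTAAGGTTGGACGCCTCACATCCCGAGGGTTACTTTGACCTTACTTAGA-3'

The strand is given 3'→5', so its complement runs 5'→3' in the same left-to-right order: pair each base A↔T, G↔C.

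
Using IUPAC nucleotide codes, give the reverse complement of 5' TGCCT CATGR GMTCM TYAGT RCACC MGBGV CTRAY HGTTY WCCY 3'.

Standard pairs A↔T, G↔C; ambiguity codes pair R↔Y, M↔K, W↔W, B↔V, H↔D. Complement (ACGGAGTACYCKAGKARTCAYGTGGKCVCBGAYTRDCAARWGGR), then reverse for 5'→3'.

5'-RGGWRAACDRTYAGBCVCKGGTGYACTRAKGAKCYCATGAGGCA-3'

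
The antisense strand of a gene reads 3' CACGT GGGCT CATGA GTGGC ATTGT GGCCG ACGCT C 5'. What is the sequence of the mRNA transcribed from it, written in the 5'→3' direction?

5'-GUGCACCCGAGUACUCACCGUAACACCGGCUGCGAG-3'

Reading the template 3'→5' as shown, RNA polymerase pairs each base (A→U, T→A, G↔C) to build mRNA 5'→3' directly.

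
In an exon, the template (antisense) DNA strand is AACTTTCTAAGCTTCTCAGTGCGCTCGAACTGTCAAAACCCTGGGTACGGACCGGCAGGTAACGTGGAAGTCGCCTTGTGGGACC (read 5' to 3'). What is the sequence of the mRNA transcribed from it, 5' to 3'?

RNA polymerase reads the template 3'→5' and synthesizes mRNA 5'→3' by base-pairing (A→U, T→A, G↔C). The complement of the template is TTGAAAGATTCGAAGAGTCACGCGAGCTTGACAGTTTTGGGACCCATGCCTGGCCGTCCATTGCACCTTCAGCGGAACACCCTGG; antiparallel, so 5'→3' the coding strand is GGTCCCACAAGGCGACTTCCACGTTACCTGCCGGTCCGTACCCAGGGTTTTGACAGTTCGAGCGCACTGAGAAGCTTAGAAAGTT. Replace T with U for the mRNA.

5'-GGUCCCACAAGGCGACUUCCACGUUACCUGCCGGUCCGUACCCAGGGUUUUGACAGUUCGAGCGCACUGAGAAGCUUAGAAAGUU-3'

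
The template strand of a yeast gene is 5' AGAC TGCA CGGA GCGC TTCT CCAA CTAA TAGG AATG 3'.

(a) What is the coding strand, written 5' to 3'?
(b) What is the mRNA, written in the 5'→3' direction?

(a) 5'-CATTCCTATTAGTTGGAGAAGCGCTCCGTGCAGTCT-3'
(b) 5'-CAUUCCUAUUAGUUGGAGAAGCGCUCCGUGCAGUCU-3'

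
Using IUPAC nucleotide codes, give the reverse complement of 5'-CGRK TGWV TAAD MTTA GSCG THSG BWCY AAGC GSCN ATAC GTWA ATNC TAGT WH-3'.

Standard pairs A↔T, G↔C; ambiguity codes pair R↔Y, M↔K, W↔W, S↔S, B↔V, D↔H, N↔N. Complement (GCYMACWBATTHKAATCSGCADSCVWGRTTCGCSGNTATGCAWTTANGATCAWD), then reverse for 5'→3'.

5'-DWACTAGNATTWACGTATNGSCGCTTRGWVCSDACGSCTAAKHTTABWCAMYCG-3'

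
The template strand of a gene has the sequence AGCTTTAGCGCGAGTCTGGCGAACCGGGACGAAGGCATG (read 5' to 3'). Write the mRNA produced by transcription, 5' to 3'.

5'-CAUGCCUUCGUCCCGGUUCGCCAGACUCGCGCUAAAGCU-3'

RNA polymerase reads the template 3'→5' and synthesizes mRNA 5'→3' by base-pairing (A→U, T→A, G↔C). The complement of the template is TCGAAATCGCGCTCAGACCGCTTGGCCCTGCTTCCGTAC; antiparallel, so 5'→3' the coding strand is CATGCCTTCGTCCCGGTTCGCCAGACTCGCGCTAAAGCT. Replace T with U for the mRNA.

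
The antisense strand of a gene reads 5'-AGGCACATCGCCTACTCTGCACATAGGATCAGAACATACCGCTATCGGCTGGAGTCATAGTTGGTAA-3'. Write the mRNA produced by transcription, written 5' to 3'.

RNA polymerase reads the template 3'→5' and synthesizes mRNA 5'→3' by base-pairing (A→U, T→A, G↔C). The complement of the template is TCCGTGTAGCGGATGAGACGTGTATCCTAGTCTTGTATGGCGATAGCCGACCTCAGTATCAACCATT; antiparallel, so 5'→3' the coding strand is TTACCAACTATGACTCCAGCCGATAGCGGTATGTTCTGATCCTATGTGCAGAGTAGGCGATGTGCCT. Replace T with U for the mRNA.

5'-UUACCAACUAUGACUCCAGCCGAUAGCGGUAUGUUCUGAUCCUAUGUGCAGAGUAGGCGAUGUGCCU-3'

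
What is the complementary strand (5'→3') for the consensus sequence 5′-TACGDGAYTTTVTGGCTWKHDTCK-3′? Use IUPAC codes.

5'-MGAHDMWAGCCABAAARTCHCGTA-3'

Standard pairs A↔T, G↔C; ambiguity codes pair Y↔R, K↔M, W↔W, D↔H, V↔B. Complement (ATGCHCTRAAABACCGAWMDHAGM), then reverse for 5'→3'.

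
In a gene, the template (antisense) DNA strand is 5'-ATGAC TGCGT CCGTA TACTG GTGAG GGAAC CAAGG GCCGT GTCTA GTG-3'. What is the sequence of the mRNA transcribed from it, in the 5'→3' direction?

5'-CACUAGACACGGCCCUUGGUUCCCUCACCAGUAUACGGACGCAGUCAU-3'

RNA polymerase reads the template 3'→5' and synthesizes mRNA 5'→3' by base-pairing (A→U, T→A, G↔C). The complement of the template is TACTGACGCAGGCATATGACCACTCCCTTGGTTCCCGGCACAGATCAC; antiparallel, so 5'→3' the coding strand is CACTAGACACGGCCCTTGGTTCCCTCACCAGTATACGGACGCAGTCAT. Replace T with U for the mRNA.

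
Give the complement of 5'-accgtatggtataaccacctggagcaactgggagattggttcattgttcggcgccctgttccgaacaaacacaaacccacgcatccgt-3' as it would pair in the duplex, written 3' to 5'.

Base-pairing A↔T, G↔C gives the complement. The complementary strand is antiparallel, so paired with a 5'→3' strand it runs 3'→5'.

3'-TGGCATACCATATTGGTGGACCTCGTTGACCCTCTAACCAAGTAACAAGCCGCGGGACAAGGCTTGTTTGTGTTTGGGTGCGTAGGCA-5'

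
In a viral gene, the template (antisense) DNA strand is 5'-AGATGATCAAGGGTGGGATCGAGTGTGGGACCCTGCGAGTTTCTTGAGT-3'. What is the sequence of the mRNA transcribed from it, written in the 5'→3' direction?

5'-ACUCAAGAAACUCGCAGGGUCCCACACUCGAUCCCACCCUUGAUCAUCU-3'

The mRNA has the sequence of the coding strand (reverse complement of the template) with T→U. Reverse complement of AGATGATCAAGGGTGGGATCGAGTGTGGGACCCTGCGAGTTTCTTGAGT is ACTCAAGAAACTCGCAGGGTCCCACACTCGATCCCACCCTTGATCATCT; then T→U.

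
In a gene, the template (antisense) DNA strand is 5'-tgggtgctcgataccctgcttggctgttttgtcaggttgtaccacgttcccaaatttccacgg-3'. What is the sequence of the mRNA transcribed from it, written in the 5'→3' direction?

The mRNA has the sequence of the coding strand (reverse complement of the template) with T→U. Reverse complement of TGGGTGCTCGATACCCTGCTTGGCTGTTTTGTCAGGTTGTACCACGTTCCCAAATTTCCACGG is CCGTGGAAATTTGGGAACGTGGTACAACCTGACAAAACAGCCAAGCAGGGTATCGAGCACCCA; then T→U.

5'-CCGUGGAAAUUUGGGAACGUGGUACAACCUGACAAAACAGCCAAGCAGGGUAUCGAGCACCCA-3'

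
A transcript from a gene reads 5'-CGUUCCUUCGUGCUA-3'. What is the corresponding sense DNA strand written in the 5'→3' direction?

The coding DNA strand has the same 5'→3' sequence as the mRNA with U replaced by T.

5'-CGTTCCTTCGTGCTA-3'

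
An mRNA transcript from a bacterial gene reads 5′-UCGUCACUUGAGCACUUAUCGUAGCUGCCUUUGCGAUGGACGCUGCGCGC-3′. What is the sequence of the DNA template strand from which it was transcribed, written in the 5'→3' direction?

Replace U with T to get the coding DNA strand: TCGTCACTTGAGCACTTATCGTAGCTGCCTTTGCGATGGACGCTGCGCGC. The template strand is its reverse complement (complement AGCAGTGAACTCGTGAATAGCATCGACGGAAACGCTACCTGCGACGCGCG, then reverse).

5'-GCGCGCAGCGTCCATCGCAAAGGCAGCTACGATAAGTGCTCAAGTGACGA-3'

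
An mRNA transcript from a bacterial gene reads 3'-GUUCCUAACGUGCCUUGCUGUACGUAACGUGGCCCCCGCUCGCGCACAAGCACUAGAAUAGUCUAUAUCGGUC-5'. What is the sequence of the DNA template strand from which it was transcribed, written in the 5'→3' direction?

Written 5'→3' the mRNA is CUGGCUAUAUCUGAUAAGAUCACGAACACGCGCUCGCCCCCGGUGCAAUGCAUGUCGUUCCGUGCAAUCCUUG, so the coding DNA strand is CTGGCTATATCTGATAAGATCACGAACACGCGCTCGCCCCCGGTGCAATGCATGTCGTTCCGTGCAATCCTTG. The template is its reverse complement.

5'-CAAGGATTGCACGGAACGACATGCATTGCACCGGGGGCGAGCGCGTGTTCGTGATCTTATCAGATATAGCCAG-3'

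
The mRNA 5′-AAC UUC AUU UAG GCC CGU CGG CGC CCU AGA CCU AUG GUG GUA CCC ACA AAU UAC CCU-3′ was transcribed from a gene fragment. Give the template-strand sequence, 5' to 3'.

Replace U with T to get the coding DNA strand: AACTTCATTTAGGCCCGTCGGCGCCCTAGACCTATGGTGGTACCCACAAATTACCCT. The template strand is its reverse complement (complement TTGAAGTAAATCCGGGCAGCCGCGGGATCTGGATACCACCATGGGTGTTTAATGGGA, then reverse).

5'-AGGGTAATTTGTGGGTACCACCATAGGTCTAGGGCGCCGACGGGCCTAAATGAAGTT-3'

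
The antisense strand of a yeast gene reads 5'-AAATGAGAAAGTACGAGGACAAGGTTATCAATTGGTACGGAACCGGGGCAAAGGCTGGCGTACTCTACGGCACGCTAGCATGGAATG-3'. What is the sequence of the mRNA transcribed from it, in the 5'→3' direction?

5'-CAUUCCAUGCUAGCGUGCCGUAGAGUACGCCAGCCUUUGCCCCGGUUCCGUACCAAUUGAUAACCUUGUCCUCGUACUUUCUCAUUU-3'

The mRNA has the sequence of the coding strand (reverse complement of the template) with T→U. Reverse complement of AAATGAGAAAGTACGAGGACAAGGTTATCAATTGGTACGGAACCGGGGCAAAGGCTGGCGTACTCTACGGCACGCTAGCATGGAATG is CATTCCATGCTAGCGTGCCGTAGAGTACGCCAGCCTTTGCCCCGGTTCCGTACCAATTGATAACCTTGTCCTCGTACTTTCTCATTT; then T→U.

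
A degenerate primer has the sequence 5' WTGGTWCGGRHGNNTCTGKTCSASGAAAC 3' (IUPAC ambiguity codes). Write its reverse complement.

Standard pairs A↔T, G↔C; ambiguity codes pair R↔Y, K↔M, W↔W, S↔S, H↔D, N↔N. Complement (WACCAWGCCYDCNNAGACMAGSTSCTTTG), then reverse for 5'→3'.

5'-GTTTCSTSGAMCAGANNCDYCCGWACCAW-3'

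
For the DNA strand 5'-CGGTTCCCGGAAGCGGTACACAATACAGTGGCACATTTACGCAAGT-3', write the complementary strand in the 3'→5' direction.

3′-GCCAAGGGCCTTCGCCATGTGTTATGTCACCGTGTAAATGCGTTCA-5′

Base-pairing A↔T, G↔C gives the complement. The complementary strand is antiparallel, so paired with a 5'→3' strand it runs 3'→5'.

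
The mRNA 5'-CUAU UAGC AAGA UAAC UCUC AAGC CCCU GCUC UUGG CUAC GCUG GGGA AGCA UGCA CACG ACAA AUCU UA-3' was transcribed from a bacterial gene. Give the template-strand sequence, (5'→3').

5'-TAAGATTTGTCGTGTGCATGCTTCCCCAGCGTAGCCAAGAGCAGGGGCTTGAGAGTTATCTTGCTAATAG-3'

Replace U with T to get the coding DNA strand: CTATTAGCAAGATAACTCTCAAGCCCCTGCTCTTGGCTACGCTGGGGAAGCATGCACACGACAAATCTTA. The template strand is its reverse complement (complement GATAATCGTTCTATTGAGAGTTCGGGGACGAGAACCGATGCGACCCCTTCGTACGTGTGCTGTTTAGAAT, then reverse).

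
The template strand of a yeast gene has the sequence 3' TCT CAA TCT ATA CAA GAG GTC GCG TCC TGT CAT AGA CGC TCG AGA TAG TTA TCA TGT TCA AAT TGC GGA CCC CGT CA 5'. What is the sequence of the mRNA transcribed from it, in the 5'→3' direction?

Reading the template 3'→5' as shown, RNA polymerase pairs each base (A→U, T→A, G↔C) to build mRNA 5'→3' directly.

5'-AGAGUUAGAUAUGUUCUCCAGCGCAGGACAGUAUCUGCGAGCUCUAUCAAUAGUACAAGUUUAACGCCUGGGGCAGU-3'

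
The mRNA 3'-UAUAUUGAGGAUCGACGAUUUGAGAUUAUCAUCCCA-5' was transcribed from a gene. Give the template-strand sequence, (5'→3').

5′-ATATAACTCCTAGCTGCTAAACTCTAATAGTAGGGT-3′

Written 5'→3' the mRNA is ACCCUACUAUUAGAGUUUAGCAGCUAGGAGUUAUAU, so the coding DNA strand is ACCCTACTATTAGAGTTTAGCAGCTAGGAGTTATAT. The template is its reverse complement.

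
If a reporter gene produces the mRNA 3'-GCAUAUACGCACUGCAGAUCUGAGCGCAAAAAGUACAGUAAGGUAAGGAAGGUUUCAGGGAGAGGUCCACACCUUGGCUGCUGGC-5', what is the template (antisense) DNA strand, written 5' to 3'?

Written 5'→3' the mRNA is CGGUCGUCGGUUCCACACCUGGAGAGGGACUUUGGAAGGAAUGGAAUGACAUGAAAAACGCGAGUCUAGACGUCACGCAUAUACG, so the coding DNA strand is CGGTCGTCGGTTCCACACCTGGAGAGGGACTTTGGAAGGAATGGAATGACATGAAAAACGCGAGTCTAGACGTCACGCATATACG. The template is its reverse complement.

5'-CGTATATGCGTGACGTCTAGACTCGCGTTTTTCATGTCATTCCATTCCTTCCAAAGTCCCTCTCCAGGTGTGGAACCGACGACCG-3'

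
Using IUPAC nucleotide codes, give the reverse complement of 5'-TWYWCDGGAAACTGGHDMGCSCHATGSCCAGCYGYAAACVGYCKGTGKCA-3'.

Standard pairs A↔T, G↔C; ambiguity codes pair Y↔R, M↔K, W↔W, S↔S, D↔H, V↔B. Complement (AWRWGHCCTTTGACCDHKCGSGDTACSGGTCGRCRTTTGBCRGMCACMGT), then reverse for 5'→3'.

5'-TGMCACMGRCBGTTTRCRGCTGGSCATDGSGCKHDCCAGTTTCCHGWRWA-3'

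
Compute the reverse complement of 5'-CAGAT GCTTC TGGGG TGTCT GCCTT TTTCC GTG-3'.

Complement each base (A↔T, G↔C): GTCTACGAAGACCCCACAGACGGAAAAAGGCAC. Then reverse.

5′-CACGGAAAAAGGCAGACACCCCAGAAGCATCTG-3′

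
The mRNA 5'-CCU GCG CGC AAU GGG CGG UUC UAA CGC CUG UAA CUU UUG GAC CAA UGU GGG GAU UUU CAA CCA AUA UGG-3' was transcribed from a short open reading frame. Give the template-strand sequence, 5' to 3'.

Replace U with T to get the coding DNA strand: CCTGCGCGCAATGGGCGGTTCTAACGCCTGTAACTTTTGGACCAATGTGGGGATTTTCAACCAATATGG. The template strand is its reverse complement (complement GGACGCGCGTTACCCGCCAAGATTGCGGACATTGAAAACCTGGTTACACCCCTAAAAGTTGGTTATACC, then reverse).

5′-CCATATTGGTTGAAAATCCCCACATTGGTCCAAAAGTTACAGGCGTTAGAACCGCCCATTGCGCGCAGG-3′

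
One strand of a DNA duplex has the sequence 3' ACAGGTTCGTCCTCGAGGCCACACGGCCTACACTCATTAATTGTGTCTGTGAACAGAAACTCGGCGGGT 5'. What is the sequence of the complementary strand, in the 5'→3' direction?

5'-TGTCCAAGCAGGAGCTCCGGTGTGCCGGATGTGAGTAATTAACACAGACACTTGTCTTTGAGCCGCCCA-3'

The strand is given 3'→5', so its complement runs 5'→3' in the same left-to-right order: pair each base A↔T, G↔C.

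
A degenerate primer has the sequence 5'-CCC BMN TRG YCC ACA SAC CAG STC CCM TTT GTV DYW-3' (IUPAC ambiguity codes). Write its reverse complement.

5'-WRHBACAAAKGGGASCTGGTSTGTGGRCYANKVGGG-3'

Standard pairs A↔T, G↔C; ambiguity codes pair R↔Y, M↔K, W↔W, S↔S, B↔V, D↔H, N↔N. Complement (GGGVKNAYCRGGTGTSTGGTCSAGGGKAAACABHRW), then reverse for 5'→3'.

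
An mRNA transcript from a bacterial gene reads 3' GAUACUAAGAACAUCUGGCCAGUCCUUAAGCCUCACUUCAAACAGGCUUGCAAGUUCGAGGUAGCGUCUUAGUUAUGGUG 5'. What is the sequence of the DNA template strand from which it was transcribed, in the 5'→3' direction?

5'-CTATGATTCTTGTAGACCGGTCAGGAATTCGGAGTGAAGTTTGTCCGAACGTTCAAGCTCCATCGCAGAATCAATACCAC-3'

Written 5'→3' the mRNA is GUGGUAUUGAUUCUGCGAUGGAGCUUGAACGUUCGGACAAACUUCACUCCGAAUUCCUGACCGGUCUACAAGAAUCAUAG, so the coding DNA strand is GTGGTATTGATTCTGCGATGGAGCTTGAACGTTCGGACAAACTTCACTCCGAATTCCTGACCGGTCTACAAGAATCATAG. The template is its reverse complement.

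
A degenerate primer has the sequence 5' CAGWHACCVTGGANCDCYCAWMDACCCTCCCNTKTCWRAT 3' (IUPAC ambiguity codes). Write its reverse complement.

5'-ATYWGAMANGGGAGGGTHKWTGRGHGNTCCABGGTDWCTG-3'

Standard pairs A↔T, G↔C; ambiguity codes pair R↔Y, M↔K, W↔W, D↔H, V↔B, N↔N. Complement (GTCWDTGGBACCTNGHGRGTWKHTGGGAGGGNAMAGWYTA), then reverse for 5'→3'.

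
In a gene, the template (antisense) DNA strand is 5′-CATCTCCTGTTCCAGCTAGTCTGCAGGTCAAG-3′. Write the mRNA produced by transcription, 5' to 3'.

RNA polymerase reads the template 3'→5' and synthesizes mRNA 5'→3' by base-pairing (A→U, T→A, G↔C). The complement of the template is GTAGAGGACAAGGTCGATCAGACGTCCAGTTC; antiparallel, so 5'→3' the coding strand is CTTGACCTGCAGACTAGCTGGAACAGGAGATG. Replace T with U for the mRNA.

5'-CUUGACCUGCAGACUAGCUGGAACAGGAGAUG-3'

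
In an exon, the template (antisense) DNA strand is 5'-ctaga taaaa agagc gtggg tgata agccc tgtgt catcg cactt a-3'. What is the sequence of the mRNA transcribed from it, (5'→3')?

5'-UAAGUGCGAUGACACAGGGCUUAUCACCCACGCUCUUUUUAUCUAG-3'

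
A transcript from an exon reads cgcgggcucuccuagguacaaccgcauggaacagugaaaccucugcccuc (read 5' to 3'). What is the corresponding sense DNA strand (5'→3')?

The coding DNA strand has the same 5'→3' sequence as the mRNA with U replaced by T.

5'-CGCGGGCTCTCCTAGGTACAACCGCATGGAACAGTGAAACCTCTGCCCTC-3'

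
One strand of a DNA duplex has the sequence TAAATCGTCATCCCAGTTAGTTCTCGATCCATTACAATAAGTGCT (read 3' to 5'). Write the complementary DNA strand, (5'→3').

The strand is given 3'→5', so its complement runs 5'→3' in the same left-to-right order: pair each base A↔T, G↔C.

5'-ATTTAGCAGTAGGGTCAATCAAGAGCTAGGTAATGTTATTCACGA-3'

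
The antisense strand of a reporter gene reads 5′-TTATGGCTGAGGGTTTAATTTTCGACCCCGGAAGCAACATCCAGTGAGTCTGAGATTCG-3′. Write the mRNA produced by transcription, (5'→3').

5'-CGAAUCUCAGACUCACUGGAUGUUGCUUCCGGGGUCGAAAAUUAAACCCUCAGCCAUAA-3'

The mRNA has the sequence of the coding strand (reverse complement of the template) with T→U. Reverse complement of TTATGGCTGAGGGTTTAATTTTCGACCCCGGAAGCAACATCCAGTGAGTCTGAGATTCG is CGAATCTCAGACTCACTGGATGTTGCTTCCGGGGTCGAAAATTAAACCCTCAGCCATAA; then T→U.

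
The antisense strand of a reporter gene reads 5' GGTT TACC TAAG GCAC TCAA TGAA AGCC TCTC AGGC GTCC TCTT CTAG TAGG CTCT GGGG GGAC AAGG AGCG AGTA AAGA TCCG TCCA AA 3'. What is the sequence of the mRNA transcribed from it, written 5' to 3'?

5'-UUUGGACGGAUCUUUACUCGCUCCUUGUCCCCCCAGAGCCUACUAGAAGAGGACGCCUGAGAGGCUUUCAUUGAGUGCCUUAGGUAAACC-3'

The mRNA has the sequence of the coding strand (reverse complement of the template) with T→U. Reverse complement of GGTTTACCTAAGGCACTCAATGAAAGCCTCTCAGGCGTCCTCTTCTAGTAGGCTCTGGGGGGACAAGGAGCGAGTAAAGATCCGTCCAAA is TTTGGACGGATCTTTACTCGCTCCTTGTCCCCCCAGAGCCTACTAGAAGAGGACGCCTGAGAGGCTTTCATTGAGTGCCTTAGGTAAACC; then T→U.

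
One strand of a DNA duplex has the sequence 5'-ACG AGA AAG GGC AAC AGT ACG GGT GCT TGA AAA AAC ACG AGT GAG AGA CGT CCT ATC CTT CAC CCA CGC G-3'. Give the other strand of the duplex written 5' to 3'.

The complement of ACGAGAAAGGGCAACAGTACGGGTGCTTGAAAAAACACGAGTGAGAGACGTCCTATCCTTCACCCACGCG is TGCTCTTTCCCGTTGTCATGCCCACGAACTTTTTTGTGCTCACTCTCTGCAGGATAGGAAGTGGGTGCGC (A↔T, G↔C). DNA strands are antiparallel, so the complementary strand runs 3'→5'; reversing gives the 5'→3' form.

5'-CGCGTGGGTGAAGGATAGGACGTCTCTCACTCGTGTTTTTTCAAGCACCCGTACTGTTGCCCTTTCTCGT-3'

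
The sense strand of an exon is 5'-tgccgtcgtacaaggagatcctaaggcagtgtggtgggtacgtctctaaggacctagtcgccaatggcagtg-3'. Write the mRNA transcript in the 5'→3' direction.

mRNA has the coding-strand sequence with U in place of T.

5'-UGCCGUCGUACAAGGAGAUCCUAAGGCAGUGUGGUGGGUACGUCUCUAAGGACCUAGUCGCCAAUGGCAGUG-3'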